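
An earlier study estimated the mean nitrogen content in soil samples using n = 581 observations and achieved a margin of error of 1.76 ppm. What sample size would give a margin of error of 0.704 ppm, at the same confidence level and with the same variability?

3632

Margin of error scales as 1/√n, so n₂ = n₁·(E₁/E₂)².
n₂ = 581 × (1.76/0.704)² = 581 × 6.25 = 3631.25
Round up: n₂ = 3632.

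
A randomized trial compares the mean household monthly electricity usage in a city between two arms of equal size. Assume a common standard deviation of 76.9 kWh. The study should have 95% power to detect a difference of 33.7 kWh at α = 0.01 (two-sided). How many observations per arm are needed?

For two equal groups, n per group = 2·((z_{α/2} + z_β)·σ/δ)².
z_{α/2} = 2.576; z_β = 1.645 (power 95%).
n = 2 × (4.221 × 76.9 / 33.7)² = 2 × 92.77 = 185.54
Round up: n = 186 per group.

186 per group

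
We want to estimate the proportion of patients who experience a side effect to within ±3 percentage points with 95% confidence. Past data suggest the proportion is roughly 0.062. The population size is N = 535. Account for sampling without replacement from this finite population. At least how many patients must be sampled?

For a proportion with margin E = 0.03 at 95% confidence, z = 1.960.
n = p̂(1−p̂)(z/E)² = 0.062 × 0.938 × (1.960/0.03)² = 248.24 — call this n₀.
Finite-population correction with N = 535: n = n₀ / (1 + (n₀−1)/N) = 248.24 / 1.462 = 169.79
Round up: n = 170.

170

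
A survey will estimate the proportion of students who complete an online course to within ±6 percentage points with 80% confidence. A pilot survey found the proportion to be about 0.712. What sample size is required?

n = 94

For a proportion with margin E = 0.06 at 80% confidence, z = 1.282.
n = p̂(1−p̂)(z/E)² = 0.712 × 0.288 × (1.282/0.06)² = 93.62
Round up: n = 94.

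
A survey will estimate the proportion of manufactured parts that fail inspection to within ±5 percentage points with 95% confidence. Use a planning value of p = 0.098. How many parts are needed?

For a proportion with margin E = 0.05 at 95% confidence, z = 1.960.
n = p̂(1−p̂)(z/E)² = 0.098 × 0.902 × (1.960/0.05)² = 135.83
Round up: n = 136.

136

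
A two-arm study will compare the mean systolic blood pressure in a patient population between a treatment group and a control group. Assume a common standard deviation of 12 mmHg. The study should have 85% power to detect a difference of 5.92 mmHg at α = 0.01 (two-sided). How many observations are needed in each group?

For two equal groups, n per group = 2·((z_{α/2} + z_β)·σ/δ)².
z_{α/2} = 2.576; z_β = 1.036 (power 85%).
n = 2 × (3.612 × 12 / 5.92)² = 2 × 53.61 = 107.22
Round up: n = 108 per group.

108 per group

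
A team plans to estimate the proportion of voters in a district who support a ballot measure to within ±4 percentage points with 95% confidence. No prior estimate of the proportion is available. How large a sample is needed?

For a proportion with margin E = 0.04 at 95% confidence, z = 1.960.
With no prior estimate, use p = 0.5, which maximizes p(1−p) at 0.25.
n = 0.25 × (z/E)² = 0.25 × (1.960/0.04)² = 600.25
Round up: n = 601.

601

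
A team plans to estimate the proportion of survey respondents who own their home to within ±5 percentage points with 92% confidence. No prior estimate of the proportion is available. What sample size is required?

For a proportion with margin E = 0.05 at 92% confidence, z = 1.751.
With no prior estimate, use p = 0.5, which maximizes p(1−p) at 0.25.
n = 0.25 × (z/E)² = 0.25 × (1.751/0.05)² = 306.60
Round up: n = 307.

307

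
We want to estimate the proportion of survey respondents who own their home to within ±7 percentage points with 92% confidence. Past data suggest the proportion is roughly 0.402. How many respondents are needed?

For a proportion with margin E = 0.07 at 92% confidence, z = 1.751.
n = p̂(1−p̂)(z/E)² = 0.402 × 0.598 × (1.751/0.07)² = 150.42
Round up: n = 151.

n = 151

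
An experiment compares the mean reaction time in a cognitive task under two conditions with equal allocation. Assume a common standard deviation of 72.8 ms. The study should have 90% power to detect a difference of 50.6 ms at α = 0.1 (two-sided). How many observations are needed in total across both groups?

For two equal groups, n per group = 2·((z_{α/2} + z_β)·σ/δ)².
z_{α/2} = 1.645; z_β = 1.282 (power 90%).
n = 2 × (2.927 × 72.8 / 50.6)² = 2 × 17.73 = 35.46
Round up: n = 36 per group.
Total across both groups: 2 × 36 = 72.

72 total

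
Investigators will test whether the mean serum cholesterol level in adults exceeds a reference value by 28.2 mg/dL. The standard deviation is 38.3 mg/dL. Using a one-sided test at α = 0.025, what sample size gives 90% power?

n = 20

For a one-sample z-test, n = ((z_α + z_β)·σ/δ)².
z_α = 1.960 (one-sided α = 0.025); z_β = 1.282 (power 90% → β = 0.1).
n = (3.242 × 38.3 / 28.2)² = 19.39
Round up: n = 20.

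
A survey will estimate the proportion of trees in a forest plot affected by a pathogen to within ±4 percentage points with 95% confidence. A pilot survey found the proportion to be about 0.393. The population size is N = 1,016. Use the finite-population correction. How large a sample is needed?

For a proportion with margin E = 0.04 at 95% confidence, z = 1.960.
n = p̂(1−p̂)(z/E)² = 0.393 × 0.607 × (1.960/0.04)² = 572.76 — call this n₀.
Finite-population correction with N = 1,016: n = n₀ / (1 + (n₀−1)/N) = 572.76 / 1.563 = 366.45
Round up: n = 367.

n = 367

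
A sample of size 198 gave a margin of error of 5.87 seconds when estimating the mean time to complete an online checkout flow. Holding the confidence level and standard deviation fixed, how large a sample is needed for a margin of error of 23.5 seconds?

Margin of error scales as 1/√n, so n₂ = n₁·(E₁/E₂)².
n₂ = 198 × (5.87/23.5)² = 198 × 0.06239 = 12.35
Round up: n₂ = 13.

13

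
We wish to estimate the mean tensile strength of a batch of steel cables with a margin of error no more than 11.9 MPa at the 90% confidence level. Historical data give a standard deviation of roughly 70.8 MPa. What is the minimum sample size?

96

For a mean, the margin of error is E = z·σ/√n, so n = (zσ/E)².
At 90% confidence, z = 1.645.
n = (1.645 × 70.8 / 11.9)² = 95.79
Round up: n = 96.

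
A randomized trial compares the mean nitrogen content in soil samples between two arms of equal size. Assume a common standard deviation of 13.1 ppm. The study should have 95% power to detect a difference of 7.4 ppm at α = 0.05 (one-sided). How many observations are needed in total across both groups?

136 total

For two equal groups, n per group = 2·((z_α + z_β)·σ/δ)².
z_α = 1.645; z_β = 1.645 (power 95%).
n = 2 × (3.290 × 13.1 / 7.4)² = 2 × 33.92 = 67.84
Round up: n = 68 per group.
Total across both groups: 2 × 68 = 136.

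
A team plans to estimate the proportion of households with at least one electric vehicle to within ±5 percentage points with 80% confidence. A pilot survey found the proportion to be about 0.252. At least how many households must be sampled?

124

For a proportion with margin E = 0.05 at 80% confidence, z = 1.282.
n = p̂(1−p̂)(z/E)² = 0.252 × 0.748 × (1.282/0.05)² = 123.92
Round up: n = 124.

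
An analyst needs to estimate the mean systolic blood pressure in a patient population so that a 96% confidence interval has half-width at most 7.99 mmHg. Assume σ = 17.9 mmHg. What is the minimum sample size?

22

For a mean, the margin of error is E = z·σ/√n, so n = (zσ/E)².
At 96% confidence, z = 2.054.
n = (2.054 × 17.9 / 7.99)² = 21.17
Round up: n = 22.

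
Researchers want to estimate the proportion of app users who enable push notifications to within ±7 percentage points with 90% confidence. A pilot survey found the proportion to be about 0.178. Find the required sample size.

n = 81

For a proportion with margin E = 0.07 at 90% confidence, z = 1.645.
n = p̂(1−p̂)(z/E)² = 0.178 × 0.822 × (1.645/0.07)² = 80.80
Round up: n = 81.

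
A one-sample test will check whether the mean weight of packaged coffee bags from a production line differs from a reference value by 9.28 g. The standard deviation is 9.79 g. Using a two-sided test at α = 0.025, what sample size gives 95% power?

17

For a one-sample z-test, n = ((z_{α/2} + z_β)·σ/δ)².
z_{α/2} = 2.241 (two-sided α = 0.025); z_β = 1.645 (power 95% → β = 0.05).
n = (3.886 × 9.79 / 9.28)² = 16.81
Round up: n = 17.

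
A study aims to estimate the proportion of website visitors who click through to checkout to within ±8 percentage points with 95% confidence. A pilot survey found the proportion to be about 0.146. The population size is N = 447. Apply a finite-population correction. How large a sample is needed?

For a proportion with margin E = 0.08 at 95% confidence, z = 1.960.
n = p̂(1−p̂)(z/E)² = 0.146 × 0.854 × (1.960/0.08)² = 74.84 — call this n₀.
Finite-population correction with N = 447: n = n₀ / (1 + (n₀−1)/N) = 74.84 / 1.165 = 64.24
Round up: n = 65.

65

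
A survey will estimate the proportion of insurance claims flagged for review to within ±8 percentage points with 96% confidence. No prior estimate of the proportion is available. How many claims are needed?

n = 165

For a proportion with margin E = 0.08 at 96% confidence, z = 2.054.
With no prior estimate, use p = 0.5, which maximizes p(1−p) at 0.25.
n = 0.25 × (z/E)² = 0.25 × (2.054/0.08)² = 164.80
Round up: n = 165.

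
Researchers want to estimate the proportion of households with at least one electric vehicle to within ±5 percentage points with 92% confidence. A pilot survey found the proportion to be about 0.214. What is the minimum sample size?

207

For a proportion with margin E = 0.05 at 92% confidence, z = 1.751.
n = p̂(1−p̂)(z/E)² = 0.214 × 0.786 × (1.751/0.05)² = 206.29
Round up: n = 207.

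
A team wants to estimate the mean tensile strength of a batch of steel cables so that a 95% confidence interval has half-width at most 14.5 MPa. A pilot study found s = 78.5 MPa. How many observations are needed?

For a mean, the margin of error is E = z·σ/√n, so n = (zσ/E)².
At 95% confidence, z = 1.960.
n = (1.960 × 78.5 / 14.5)² = 112.59
Round up: n = 113.

113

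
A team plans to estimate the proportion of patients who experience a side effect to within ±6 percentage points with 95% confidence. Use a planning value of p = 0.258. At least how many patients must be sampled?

For a proportion with margin E = 0.06 at 95% confidence, z = 1.960.
n = p̂(1−p̂)(z/E)² = 0.258 × 0.742 × (1.960/0.06)² = 204.28
Round up: n = 205.

n = 205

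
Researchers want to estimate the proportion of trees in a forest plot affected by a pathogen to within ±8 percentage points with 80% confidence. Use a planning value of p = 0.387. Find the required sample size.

n = 61

For a proportion with margin E = 0.08 at 80% confidence, z = 1.282.
n = p̂(1−p̂)(z/E)² = 0.387 × 0.613 × (1.282/0.08)² = 60.92
Round up: n = 61.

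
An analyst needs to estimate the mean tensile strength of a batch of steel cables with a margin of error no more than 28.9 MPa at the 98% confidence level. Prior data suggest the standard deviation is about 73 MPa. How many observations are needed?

For a mean, the margin of error is E = z·σ/√n, so n = (zσ/E)².
At 98% confidence, z = 2.326.
n = (2.326 × 73 / 28.9)² = 34.52
Round up: n = 35.

35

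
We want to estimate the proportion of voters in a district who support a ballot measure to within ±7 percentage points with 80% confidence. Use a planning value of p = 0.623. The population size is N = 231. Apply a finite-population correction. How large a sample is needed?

For a proportion with margin E = 0.07 at 80% confidence, z = 1.282.
n = p̂(1−p̂)(z/E)² = 0.623 × 0.377 × (1.282/0.07)² = 78.78 — call this n₀.
Finite-population correction with N = 231: n = n₀ / (1 + (n₀−1)/N) = 78.78 / 1.337 = 58.92
Round up: n = 59.

59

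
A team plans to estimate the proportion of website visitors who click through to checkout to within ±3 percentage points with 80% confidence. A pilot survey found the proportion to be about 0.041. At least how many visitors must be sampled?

72

For a proportion with margin E = 0.03 at 80% confidence, z = 1.282.
n = p̂(1−p̂)(z/E)² = 0.041 × 0.959 × (1.282/0.03)² = 71.80
Round up: n = 72.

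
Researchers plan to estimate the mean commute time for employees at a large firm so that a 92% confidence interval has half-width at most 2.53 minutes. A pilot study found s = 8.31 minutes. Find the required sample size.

34

For a mean, the margin of error is E = z·σ/√n, so n = (zσ/E)².
At 92% confidence, z = 1.751.
n = (1.751 × 8.31 / 2.53)² = 33.08
Round up: n = 34.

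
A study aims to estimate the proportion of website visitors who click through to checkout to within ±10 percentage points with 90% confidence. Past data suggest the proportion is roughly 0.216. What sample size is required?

For a proportion with margin E = 0.1 at 90% confidence, z = 1.645.
n = p̂(1−p̂)(z/E)² = 0.216 × 0.784 × (1.645/0.1)² = 45.82
Round up: n = 46.

46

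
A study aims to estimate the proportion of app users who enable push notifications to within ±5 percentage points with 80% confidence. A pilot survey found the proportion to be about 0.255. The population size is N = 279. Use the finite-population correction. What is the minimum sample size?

n = 87

For a proportion with margin E = 0.05 at 80% confidence, z = 1.282.
n = p̂(1−p̂)(z/E)² = 0.255 × 0.745 × (1.282/0.05)² = 124.89 — call this n₀.
Finite-population correction with N = 279: n = n₀ / (1 + (n₀−1)/N) = 124.89 / 1.444 = 86.49
Round up: n = 87.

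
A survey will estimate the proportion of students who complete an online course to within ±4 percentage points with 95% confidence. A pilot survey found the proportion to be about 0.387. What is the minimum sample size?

For a proportion with margin E = 0.04 at 95% confidence, z = 1.960.
n = p̂(1−p̂)(z/E)² = 0.387 × 0.613 × (1.960/0.04)² = 569.59
Round up: n = 570.

570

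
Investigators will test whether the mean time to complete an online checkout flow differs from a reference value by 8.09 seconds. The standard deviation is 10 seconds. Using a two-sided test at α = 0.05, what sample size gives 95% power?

20

For a one-sample z-test, n = ((z_{α/2} + z_β)·σ/δ)².
z_{α/2} = 1.960 (two-sided α = 0.05); z_β = 1.645 (power 95% → β = 0.05).
n = (3.605 × 10 / 8.09)² = 19.86
Round up: n = 20.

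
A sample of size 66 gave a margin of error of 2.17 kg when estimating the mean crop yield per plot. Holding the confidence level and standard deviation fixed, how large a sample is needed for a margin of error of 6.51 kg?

8

Margin of error scales as 1/√n, so n₂ = n₁·(E₁/E₂)².
n₂ = 66 × (2.17/6.51)² = 66 × 0.1111 = 7.33
Round up: n₂ = 8.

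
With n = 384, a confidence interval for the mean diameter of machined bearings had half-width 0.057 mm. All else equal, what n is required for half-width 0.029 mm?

Margin of error scales as 1/√n, so n₂ = n₁·(E₁/E₂)².
n₂ = 384 × (0.057/0.029)² = 384 × 3.863 = 1483.39
Round up: n₂ = 1484.

1484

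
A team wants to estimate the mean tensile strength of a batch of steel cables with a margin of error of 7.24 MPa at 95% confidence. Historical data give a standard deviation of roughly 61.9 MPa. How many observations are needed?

For a mean, the margin of error is E = z·σ/√n, so n = (zσ/E)².
At 95% confidence, z = 1.960.
n = (1.960 × 61.9 / 7.24)² = 280.81
Round up: n = 281.

n = 281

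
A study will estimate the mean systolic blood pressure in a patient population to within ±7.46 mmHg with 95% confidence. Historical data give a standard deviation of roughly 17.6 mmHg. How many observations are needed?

For a mean, the margin of error is E = z·σ/√n, so n = (zσ/E)².
At 95% confidence, z = 1.960.
n = (1.960 × 17.6 / 7.46)² = 21.38
Round up: n = 22.

22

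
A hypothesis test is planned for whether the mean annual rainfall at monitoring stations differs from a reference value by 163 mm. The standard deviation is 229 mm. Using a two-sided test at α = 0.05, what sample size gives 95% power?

26

For a one-sample z-test, n = ((z_{α/2} + z_β)·σ/δ)².
z_{α/2} = 1.960 (two-sided α = 0.05); z_β = 1.645 (power 95% → β = 0.05).
n = (3.605 × 229 / 163)² = 25.65
Round up: n = 26.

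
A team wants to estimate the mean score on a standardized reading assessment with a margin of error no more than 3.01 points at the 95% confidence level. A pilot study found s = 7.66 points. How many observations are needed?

For a mean, the margin of error is E = z·σ/√n, so n = (zσ/E)².
At 95% confidence, z = 1.960.
n = (1.960 × 7.66 / 3.01)² = 24.88
Round up: n = 25.

25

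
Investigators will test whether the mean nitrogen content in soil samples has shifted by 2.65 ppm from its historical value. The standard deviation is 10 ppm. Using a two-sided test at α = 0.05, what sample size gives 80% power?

For a one-sample z-test, n = ((z_{α/2} + z_β)·σ/δ)².
z_{α/2} = 1.960 (two-sided α = 0.05); z_β = 0.842 (power 80% → β = 0.2).
n = (2.802 × 10 / 2.65)² = 111.80
Round up: n = 112.

112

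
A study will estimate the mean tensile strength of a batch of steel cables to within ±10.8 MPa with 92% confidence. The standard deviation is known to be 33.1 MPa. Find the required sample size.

For a mean, the margin of error is E = z·σ/√n, so n = (zσ/E)².
At 92% confidence, z = 1.751.
n = (1.751 × 33.1 / 10.8)² = 28.80
Round up: n = 29.

29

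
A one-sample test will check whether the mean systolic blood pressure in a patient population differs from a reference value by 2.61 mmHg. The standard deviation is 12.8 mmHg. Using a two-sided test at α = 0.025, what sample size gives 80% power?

n = 229

For a one-sample z-test, n = ((z_{α/2} + z_β)·σ/δ)².
z_{α/2} = 2.241 (two-sided α = 0.025); z_β = 0.842 (power 80% → β = 0.2).
n = (3.083 × 12.8 / 2.61)² = 228.61
Round up: n = 229.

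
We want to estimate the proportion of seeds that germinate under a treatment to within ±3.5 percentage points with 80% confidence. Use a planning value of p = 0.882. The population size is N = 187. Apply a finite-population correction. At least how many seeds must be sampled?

81

For a proportion with margin E = 0.035 at 80% confidence, z = 1.282.
n = p̂(1−p̂)(z/E)² = 0.882 × 0.118 × (1.282/0.035)² = 139.63 — call this n₀.
Finite-population correction with N = 187: n = n₀ / (1 + (n₀−1)/N) = 139.63 / 1.741 = 80.20
Round up: n = 81.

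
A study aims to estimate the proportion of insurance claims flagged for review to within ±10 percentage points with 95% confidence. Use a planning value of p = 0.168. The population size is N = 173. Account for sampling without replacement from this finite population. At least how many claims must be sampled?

n = 42

For a proportion with margin E = 0.1 at 95% confidence, z = 1.960.
n = p̂(1−p̂)(z/E)² = 0.168 × 0.832 × (1.960/0.1)² = 53.70 — call this n₀.
Finite-population correction with N = 173: n = n₀ / (1 + (n₀−1)/N) = 53.70 / 1.305 = 41.15
Round up: n = 42.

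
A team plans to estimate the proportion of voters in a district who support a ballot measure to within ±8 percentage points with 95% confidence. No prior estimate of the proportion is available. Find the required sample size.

151

For a proportion with margin E = 0.08 at 95% confidence, z = 1.960.
With no prior estimate, use p = 0.5, which maximizes p(1−p) at 0.25.
n = 0.25 × (z/E)² = 0.25 × (1.960/0.08)² = 150.06
Round up: n = 151.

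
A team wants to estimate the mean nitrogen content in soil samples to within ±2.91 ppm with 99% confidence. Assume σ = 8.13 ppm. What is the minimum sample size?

n = 52

For a mean, the margin of error is E = z·σ/√n, so n = (zσ/E)².
At 99% confidence, z = 2.576.
n = (2.576 × 8.13 / 2.91)² = 51.79
Round up: n = 52.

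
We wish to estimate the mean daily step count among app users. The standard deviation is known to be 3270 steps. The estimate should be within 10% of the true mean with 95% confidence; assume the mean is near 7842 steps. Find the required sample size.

n = 67

For a mean, the margin of error is E = z·σ/√n, so n = (zσ/E)².
At 95% confidence, z = 1.960.
E = 10% of 7842 = 784.2 steps.
n = (1.960 × 3270 / 784.2)² = 66.80
Round up: n = 67.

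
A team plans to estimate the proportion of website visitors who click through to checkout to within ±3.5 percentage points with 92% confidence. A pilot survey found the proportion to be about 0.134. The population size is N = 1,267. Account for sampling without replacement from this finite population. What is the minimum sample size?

For a proportion with margin E = 0.035 at 92% confidence, z = 1.751.
n = p̂(1−p̂)(z/E)² = 0.134 × 0.866 × (1.751/0.035)² = 290.44 — call this n₀.
Finite-population correction with N = 1,267: n = n₀ / (1 + (n₀−1)/N) = 290.44 / 1.228 = 236.51
Round up: n = 237.

237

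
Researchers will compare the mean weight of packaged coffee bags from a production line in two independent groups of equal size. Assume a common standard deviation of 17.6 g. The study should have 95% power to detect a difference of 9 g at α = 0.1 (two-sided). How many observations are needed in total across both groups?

166 total

For two equal groups, n per group = 2·((z_{α/2} + z_β)·σ/δ)².
z_{α/2} = 1.645; z_β = 1.645 (power 95%).
n = 2 × (3.290 × 17.6 / 9)² = 2 × 41.39 = 82.78
Round up: n = 83 per group.
Total across both groups: 2 × 83 = 166.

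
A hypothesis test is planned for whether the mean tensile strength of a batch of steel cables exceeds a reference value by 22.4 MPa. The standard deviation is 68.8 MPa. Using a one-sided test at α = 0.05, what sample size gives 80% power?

n = 59

For a one-sample z-test, n = ((z_α + z_β)·σ/δ)².
z_α = 1.645 (one-sided α = 0.05); z_β = 0.842 (power 80% → β = 0.2).
n = (2.487 × 68.8 / 22.4)² = 58.35
Round up: n = 59.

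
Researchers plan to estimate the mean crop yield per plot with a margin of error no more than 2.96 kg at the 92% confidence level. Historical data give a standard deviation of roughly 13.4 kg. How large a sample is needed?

For a mean, the margin of error is E = z·σ/√n, so n = (zσ/E)².
At 92% confidence, z = 1.751.
n = (1.751 × 13.4 / 2.96)² = 62.83
Round up: n = 63.

63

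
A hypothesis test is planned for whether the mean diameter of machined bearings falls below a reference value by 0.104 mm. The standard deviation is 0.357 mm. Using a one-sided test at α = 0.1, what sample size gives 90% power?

For a one-sample z-test, n = ((z_α + z_β)·σ/δ)².
z_α = 1.282 (one-sided α = 0.1); z_β = 1.282 (power 90% → β = 0.1).
n = (2.564 × 0.357 / 0.104)² = 77.47
Round up: n = 78.

78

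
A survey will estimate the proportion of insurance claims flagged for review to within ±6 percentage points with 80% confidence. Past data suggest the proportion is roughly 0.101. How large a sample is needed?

For a proportion with margin E = 0.06 at 80% confidence, z = 1.282.
n = p̂(1−p̂)(z/E)² = 0.101 × 0.899 × (1.282/0.06)² = 41.45
Round up: n = 42.

n = 42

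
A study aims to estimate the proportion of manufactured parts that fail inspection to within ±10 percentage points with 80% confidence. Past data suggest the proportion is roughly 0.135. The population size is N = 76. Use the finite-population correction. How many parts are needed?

For a proportion with margin E = 0.1 at 80% confidence, z = 1.282.
n = p̂(1−p̂)(z/E)² = 0.135 × 0.865 × (1.282/0.1)² = 19.19 — call this n₀.
Finite-population correction with N = 76: n = n₀ / (1 + (n₀−1)/N) = 19.19 / 1.239 = 15.49
Round up: n = 16.

16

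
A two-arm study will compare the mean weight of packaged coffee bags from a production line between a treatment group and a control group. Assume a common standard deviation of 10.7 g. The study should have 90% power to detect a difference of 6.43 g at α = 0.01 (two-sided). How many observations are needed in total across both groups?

For two equal groups, n per group = 2·((z_{α/2} + z_β)·σ/δ)².
z_{α/2} = 2.576; z_β = 1.282 (power 90%).
n = 2 × (3.858 × 10.7 / 6.43)² = 2 × 41.22 = 82.44
Round up: n = 83 per group.
Total across both groups: 2 × 83 = 166.

166 total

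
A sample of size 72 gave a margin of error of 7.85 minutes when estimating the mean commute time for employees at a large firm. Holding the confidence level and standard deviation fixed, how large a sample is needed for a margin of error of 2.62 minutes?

Margin of error scales as 1/√n, so n₂ = n₁·(E₁/E₂)².
n₂ = 72 × (7.85/2.62)² = 72 × 8.977 = 646.34
Round up: n₂ = 647.

647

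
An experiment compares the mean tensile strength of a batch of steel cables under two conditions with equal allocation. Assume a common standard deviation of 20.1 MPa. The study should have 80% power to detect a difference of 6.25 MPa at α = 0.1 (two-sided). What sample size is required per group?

128 per group

For two equal groups, n per group = 2·((z_{α/2} + z_β)·σ/δ)².
z_{α/2} = 1.645; z_β = 0.842 (power 80%).
n = 2 × (2.487 × 20.1 / 6.25)² = 2 × 63.97 = 127.94
Round up: n = 128 per group.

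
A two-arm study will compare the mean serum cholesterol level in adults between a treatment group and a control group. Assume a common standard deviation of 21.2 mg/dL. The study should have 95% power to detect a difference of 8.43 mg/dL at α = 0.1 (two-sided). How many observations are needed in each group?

For two equal groups, n per group = 2·((z_{α/2} + z_β)·σ/δ)².
z_{α/2} = 1.645; z_β = 1.645 (power 95%).
n = 2 × (3.290 × 21.2 / 8.43)² = 2 × 68.46 = 136.92
Round up: n = 137 per group.

137 per group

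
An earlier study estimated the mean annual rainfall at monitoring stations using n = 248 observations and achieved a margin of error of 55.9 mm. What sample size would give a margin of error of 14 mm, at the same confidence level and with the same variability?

n = 3954

Margin of error scales as 1/√n, so n₂ = n₁·(E₁/E₂)².
n₂ = 248 × (55.9/14)² = 248 × 15.94 = 3953.12
Round up: n₂ = 3954.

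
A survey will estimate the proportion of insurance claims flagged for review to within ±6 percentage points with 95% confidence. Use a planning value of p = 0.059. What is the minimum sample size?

60

For a proportion with margin E = 0.06 at 95% confidence, z = 1.960.
n = p̂(1−p̂)(z/E)² = 0.059 × 0.941 × (1.960/0.06)² = 59.24
Round up: n = 60.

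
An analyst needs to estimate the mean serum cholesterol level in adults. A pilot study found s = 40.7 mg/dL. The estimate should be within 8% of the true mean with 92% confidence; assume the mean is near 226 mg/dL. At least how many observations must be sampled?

For a mean, the margin of error is E = z·σ/√n, so n = (zσ/E)².
At 92% confidence, z = 1.751.
E = 8% of 226 = 18.08 mg/dL.
n = (1.751 × 40.7 / 18.08)² = 15.54
Round up: n = 16.

16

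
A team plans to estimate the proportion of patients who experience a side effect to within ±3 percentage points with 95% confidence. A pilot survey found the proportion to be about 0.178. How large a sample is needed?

For a proportion with margin E = 0.03 at 95% confidence, z = 1.960.
n = p̂(1−p̂)(z/E)² = 0.178 × 0.822 × (1.960/0.03)² = 624.54
Round up: n = 625.

n = 625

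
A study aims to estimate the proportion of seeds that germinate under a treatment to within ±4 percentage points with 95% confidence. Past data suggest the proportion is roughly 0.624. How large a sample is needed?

564

For a proportion with margin E = 0.04 at 95% confidence, z = 1.960.
n = p̂(1−p̂)(z/E)² = 0.624 × 0.376 × (1.960/0.04)² = 563.33
Round up: n = 564.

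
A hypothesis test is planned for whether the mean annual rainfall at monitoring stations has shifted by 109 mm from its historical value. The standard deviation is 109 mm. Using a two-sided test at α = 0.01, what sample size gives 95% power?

n = 18

For a one-sample z-test, n = ((z_{α/2} + z_β)·σ/δ)².
z_{α/2} = 2.576 (two-sided α = 0.01); z_β = 1.645 (power 95% → β = 0.05).
n = (4.221 × 109 / 109)² = 17.82
Round up: n = 18.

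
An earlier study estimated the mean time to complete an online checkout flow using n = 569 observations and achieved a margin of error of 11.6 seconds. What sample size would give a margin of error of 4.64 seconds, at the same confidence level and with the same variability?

Margin of error scales as 1/√n, so n₂ = n₁·(E₁/E₂)².
n₂ = 569 × (11.6/4.64)² = 569 × 6.25 = 3556.25
Round up: n₂ = 3557.

n = 3557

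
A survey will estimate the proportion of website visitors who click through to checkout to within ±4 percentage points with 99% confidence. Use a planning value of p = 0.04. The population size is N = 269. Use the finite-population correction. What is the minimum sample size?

101

For a proportion with margin E = 0.04 at 99% confidence, z = 2.576.
n = p̂(1−p̂)(z/E)² = 0.04 × 0.96 × (2.576/0.04)² = 159.26 — call this n₀.
Finite-population correction with N = 269: n = n₀ / (1 + (n₀−1)/N) = 159.26 / 1.588 = 100.29
Round up: n = 101.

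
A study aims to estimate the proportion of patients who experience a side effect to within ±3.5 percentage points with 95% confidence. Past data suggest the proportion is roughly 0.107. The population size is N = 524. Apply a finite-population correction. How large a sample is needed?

n = 191

For a proportion with margin E = 0.035 at 95% confidence, z = 1.960.
n = p̂(1−p̂)(z/E)² = 0.107 × 0.893 × (1.960/0.035)² = 299.65 — call this n₀.
Finite-population correction with N = 524: n = n₀ / (1 + (n₀−1)/N) = 299.65 / 1.57 = 190.86
Round up: n = 191.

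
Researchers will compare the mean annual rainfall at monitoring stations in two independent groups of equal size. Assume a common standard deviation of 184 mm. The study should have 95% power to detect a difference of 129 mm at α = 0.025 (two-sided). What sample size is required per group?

For two equal groups, n per group = 2·((z_{α/2} + z_β)·σ/δ)².
z_{α/2} = 2.241; z_β = 1.645 (power 95%).
n = 2 × (3.886 × 184 / 129)² = 2 × 30.72 = 61.44
Round up: n = 62 per group.

62 per group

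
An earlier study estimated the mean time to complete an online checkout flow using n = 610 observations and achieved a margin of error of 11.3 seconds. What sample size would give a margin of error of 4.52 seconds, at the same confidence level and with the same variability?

n = 3813

Margin of error scales as 1/√n, so n₂ = n₁·(E₁/E₂)².
n₂ = 610 × (11.3/4.52)² = 610 × 6.25 = 3812.50
Round up: n₂ = 3813.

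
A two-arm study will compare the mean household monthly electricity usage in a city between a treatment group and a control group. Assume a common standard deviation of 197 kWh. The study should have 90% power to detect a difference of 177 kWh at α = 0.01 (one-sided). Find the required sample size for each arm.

For two equal groups, n per group = 2·((z_α + z_β)·σ/δ)².
z_α = 2.326; z_β = 1.282 (power 90%).
n = 2 × (3.608 × 197 / 177)² = 2 × 16.13 = 32.26
Round up: n = 33 per group.

33 per group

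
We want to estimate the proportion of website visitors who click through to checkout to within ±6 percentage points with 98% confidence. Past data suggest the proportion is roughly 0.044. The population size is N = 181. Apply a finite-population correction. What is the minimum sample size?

For a proportion with margin E = 0.06 at 98% confidence, z = 2.326.
n = p̂(1−p̂)(z/E)² = 0.044 × 0.956 × (2.326/0.06)² = 63.22 — call this n₀.
Finite-population correction with N = 181: n = n₀ / (1 + (n₀−1)/N) = 63.22 / 1.344 = 47.04
Round up: n = 48.

n = 48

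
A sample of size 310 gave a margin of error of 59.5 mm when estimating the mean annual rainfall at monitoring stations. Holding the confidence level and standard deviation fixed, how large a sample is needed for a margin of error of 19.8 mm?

n = 2800

Margin of error scales as 1/√n, so n₂ = n₁·(E₁/E₂)².
n₂ = 310 × (59.5/19.8)² = 310 × 9.03 = 2799.30
Round up: n₂ = 2800.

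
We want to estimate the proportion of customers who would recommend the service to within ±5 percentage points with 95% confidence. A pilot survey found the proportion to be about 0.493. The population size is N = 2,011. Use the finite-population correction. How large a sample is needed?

n = 323

For a proportion with margin E = 0.05 at 95% confidence, z = 1.960.
n = p̂(1−p̂)(z/E)² = 0.493 × 0.507 × (1.960/0.05)² = 384.08 — call this n₀.
Finite-population correction with N = 2,011: n = n₀ / (1 + (n₀−1)/N) = 384.08 / 1.19 = 322.76
Round up: n = 323.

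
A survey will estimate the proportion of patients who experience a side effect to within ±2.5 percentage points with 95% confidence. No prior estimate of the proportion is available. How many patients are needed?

For a proportion with margin E = 0.025 at 95% confidence, z = 1.960.
With no prior estimate, use p = 0.5, which maximizes p(1−p) at 0.25.
n = 0.25 × (z/E)² = 0.25 × (1.960/0.025)² = 1536.64
Round up: n = 1537.

1537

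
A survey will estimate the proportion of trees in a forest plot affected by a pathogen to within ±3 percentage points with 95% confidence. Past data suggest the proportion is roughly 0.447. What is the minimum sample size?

1056

For a proportion with margin E = 0.03 at 95% confidence, z = 1.960.
n = p̂(1−p̂)(z/E)² = 0.447 × 0.553 × (1.960/0.03)² = 1055.12
Round up: n = 1056.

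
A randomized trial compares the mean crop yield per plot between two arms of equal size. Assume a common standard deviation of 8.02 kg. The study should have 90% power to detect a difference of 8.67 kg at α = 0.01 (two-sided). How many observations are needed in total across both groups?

For two equal groups, n per group = 2·((z_{α/2} + z_β)·σ/δ)².
z_{α/2} = 2.576; z_β = 1.282 (power 90%).
n = 2 × (3.858 × 8.02 / 8.67)² = 2 × 12.74 = 25.48
Round up: n = 26 per group.
Total across both groups: 2 × 26 = 52.

52 total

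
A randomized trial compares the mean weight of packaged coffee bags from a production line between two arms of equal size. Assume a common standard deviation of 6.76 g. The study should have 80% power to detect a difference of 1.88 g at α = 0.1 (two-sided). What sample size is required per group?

160 per group

For two equal groups, n per group = 2·((z_{α/2} + z_β)·σ/δ)².
z_{α/2} = 1.645; z_β = 0.842 (power 80%).
n = 2 × (2.487 × 6.76 / 1.88)² = 2 × 79.97 = 159.94
Round up: n = 160 per group.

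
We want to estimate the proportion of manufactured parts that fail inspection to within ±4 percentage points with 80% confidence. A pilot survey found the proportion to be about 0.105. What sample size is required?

97

For a proportion with margin E = 0.04 at 80% confidence, z = 1.282.
n = p̂(1−p̂)(z/E)² = 0.105 × 0.895 × (1.282/0.04)² = 96.53
Round up: n = 97.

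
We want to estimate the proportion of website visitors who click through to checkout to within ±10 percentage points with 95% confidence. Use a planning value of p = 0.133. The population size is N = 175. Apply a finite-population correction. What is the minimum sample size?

For a proportion with margin E = 0.1 at 95% confidence, z = 1.960.
n = p̂(1−p̂)(z/E)² = 0.133 × 0.867 × (1.960/0.1)² = 44.30 — call this n₀.
Finite-population correction with N = 175: n = n₀ / (1 + (n₀−1)/N) = 44.30 / 1.247 = 35.53
Round up: n = 36.

36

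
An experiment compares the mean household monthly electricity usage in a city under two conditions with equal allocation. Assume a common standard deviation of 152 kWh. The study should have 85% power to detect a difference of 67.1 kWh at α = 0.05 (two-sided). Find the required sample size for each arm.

93 per group

For two equal groups, n per group = 2·((z_{α/2} + z_β)·σ/δ)².
z_{α/2} = 1.960; z_β = 1.036 (power 85%).
n = 2 × (2.996 × 152 / 67.1)² = 2 × 46.06 = 92.12
Round up: n = 93 per group.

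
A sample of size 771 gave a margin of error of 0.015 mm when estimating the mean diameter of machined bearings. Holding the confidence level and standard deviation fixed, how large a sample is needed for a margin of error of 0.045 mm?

Margin of error scales as 1/√n, so n₂ = n₁·(E₁/E₂)².
n₂ = 771 × (0.015/0.045)² = 771 × 0.1111 = 85.66
Round up: n₂ = 86.

86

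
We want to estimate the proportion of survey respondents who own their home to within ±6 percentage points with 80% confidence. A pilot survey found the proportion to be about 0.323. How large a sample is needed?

100

For a proportion with margin E = 0.06 at 80% confidence, z = 1.282.
n = p̂(1−p̂)(z/E)² = 0.323 × 0.677 × (1.282/0.06)² = 99.83
Round up: n = 100.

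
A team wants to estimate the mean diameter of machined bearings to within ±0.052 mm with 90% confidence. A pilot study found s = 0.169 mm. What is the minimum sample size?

For a mean, the margin of error is E = z·σ/√n, so n = (zσ/E)².
At 90% confidence, z = 1.645.
n = (1.645 × 0.169 / 0.052)² = 28.58
Round up: n = 29.

29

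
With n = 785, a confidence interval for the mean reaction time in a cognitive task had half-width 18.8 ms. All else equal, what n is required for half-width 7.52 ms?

4907

Margin of error scales as 1/√n, so n₂ = n₁·(E₁/E₂)².
n₂ = 785 × (18.8/7.52)² = 785 × 6.25 = 4906.25
Round up: n₂ = 4907.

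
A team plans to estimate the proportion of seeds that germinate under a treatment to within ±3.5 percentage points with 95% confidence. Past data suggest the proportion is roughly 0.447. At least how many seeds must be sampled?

For a proportion with margin E = 0.035 at 95% confidence, z = 1.960.
n = p̂(1−p̂)(z/E)² = 0.447 × 0.553 × (1.960/0.035)² = 775.19
Round up: n = 776.

776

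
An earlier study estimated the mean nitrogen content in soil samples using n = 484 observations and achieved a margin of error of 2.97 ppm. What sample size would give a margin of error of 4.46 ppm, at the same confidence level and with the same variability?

Margin of error scales as 1/√n, so n₂ = n₁·(E₁/E₂)².
n₂ = 484 × (2.97/4.46)² = 484 × 0.4434 = 214.61
Round up: n₂ = 215.

215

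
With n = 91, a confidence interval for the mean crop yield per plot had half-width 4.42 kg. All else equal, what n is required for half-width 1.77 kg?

n = 568

Margin of error scales as 1/√n, so n₂ = n₁·(E₁/E₂)².
n₂ = 91 × (4.42/1.77)² = 91 × 6.236 = 567.48
Round up: n₂ = 568.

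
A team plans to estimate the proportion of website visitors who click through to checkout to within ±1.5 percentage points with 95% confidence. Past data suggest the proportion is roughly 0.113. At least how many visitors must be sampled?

1712

For a proportion with margin E = 0.015 at 95% confidence, z = 1.960.
n = p̂(1−p̂)(z/E)² = 0.113 × 0.887 × (1.960/0.015)² = 1711.32
Round up: n = 1712.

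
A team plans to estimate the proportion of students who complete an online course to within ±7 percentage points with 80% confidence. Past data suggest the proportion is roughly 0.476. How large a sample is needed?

For a proportion with margin E = 0.07 at 80% confidence, z = 1.282.
n = p̂(1−p̂)(z/E)² = 0.476 × 0.524 × (1.282/0.07)² = 83.66
Round up: n = 84.

84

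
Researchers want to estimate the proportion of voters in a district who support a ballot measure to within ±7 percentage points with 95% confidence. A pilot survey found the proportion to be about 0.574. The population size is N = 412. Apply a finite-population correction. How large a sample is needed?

For a proportion with margin E = 0.07 at 95% confidence, z = 1.960.
n = p̂(1−p̂)(z/E)² = 0.574 × 0.426 × (1.960/0.07)² = 191.71 — call this n₀.
Finite-population correction with N = 412: n = n₀ / (1 + (n₀−1)/N) = 191.71 / 1.463 = 131.04
Round up: n = 132.

n = 132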